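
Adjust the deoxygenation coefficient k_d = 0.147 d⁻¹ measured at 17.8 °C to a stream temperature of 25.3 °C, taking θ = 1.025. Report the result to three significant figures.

k_d ≈ 0.177 d⁻¹

k_d(T₂) = k_d(T₁) · θ^(T₂−T₁) = 0.147 × 1.025^(25.3−17.8)
= 0.147 × 1.025^7.50 = 0.147 × 1.203 = 0.1769 d⁻¹.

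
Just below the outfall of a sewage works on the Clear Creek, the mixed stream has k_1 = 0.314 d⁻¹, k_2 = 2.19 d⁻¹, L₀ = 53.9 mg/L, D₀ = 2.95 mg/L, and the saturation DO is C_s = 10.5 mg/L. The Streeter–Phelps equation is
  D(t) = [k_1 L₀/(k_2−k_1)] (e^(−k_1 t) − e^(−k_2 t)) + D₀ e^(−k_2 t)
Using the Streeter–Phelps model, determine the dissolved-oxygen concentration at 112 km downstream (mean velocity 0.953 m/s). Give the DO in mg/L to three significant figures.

Travel time t = x/v = 112 km / (0.953 m/s) = 112000 m / 0.953 m/s = 117500 s = 1.360 d.
k_1 L₀/(k_2−k_1) = 0.314×53.9/(2.19−0.314) = 16.92/1.876 = 9.022 mg/L.
e^(−k_1 t) = e^(−0.314×1.360) = 0.6524; e^(−k_2 t) = e^(−2.19×1.360) = 0.05085.
D = 9.022 × (0.6524 − 0.05085) + 2.95 × 0.05085 = 5.427 + 0.1500 = 5.577 mg/L.
DO = C_s − D = 10.5 − 5.577 = 4.923 mg/L.

DO ≈ 4.92 mg/L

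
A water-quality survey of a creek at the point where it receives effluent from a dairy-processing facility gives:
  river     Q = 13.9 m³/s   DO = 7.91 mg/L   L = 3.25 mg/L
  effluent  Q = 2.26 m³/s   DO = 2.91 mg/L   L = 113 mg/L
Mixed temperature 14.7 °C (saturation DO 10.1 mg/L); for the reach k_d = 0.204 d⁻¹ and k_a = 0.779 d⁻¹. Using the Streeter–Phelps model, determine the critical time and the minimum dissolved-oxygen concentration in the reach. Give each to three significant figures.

t_c ≈ 1.33 d; minimum DO ≈ 6.39 mg/L

Mixed DO = (13.9×7.91 + 2.26×2.91)/(13.9+2.26) = 116.5/16.16 = 7.211 mg/L.
Mixed L₀ = (13.9×3.25 + 2.26×113)/(16.16) = 300.6/16.16 = 18.60 mg/L.
Initial deficit D₀ = C_s − DO₀ = 10.1 − 7.211 = 2.889 mg/L.
t_c = (1/0.5750) ln[(0.779/0.204)(1 − 2.889×0.5750/(0.204×18.60))] = 1.739 × ln(2.147) = 1.328 d.
D_c = (0.204/0.779) × 18.60 × e^(−0.204×1.328) = 0.2619 × 18.60 × 0.7626 = 3.714 mg/L.
Minimum DO = 10.1 − 3.714 = 6.386 mg/L.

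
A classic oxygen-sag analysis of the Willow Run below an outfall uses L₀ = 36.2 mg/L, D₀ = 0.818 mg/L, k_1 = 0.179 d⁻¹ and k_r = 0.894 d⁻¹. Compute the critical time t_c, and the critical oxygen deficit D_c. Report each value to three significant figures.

t_c ≈ 2.12 d; D_c ≈ 4.96 mg/L

t_c = [1/(k_r−k_1)] ln[(k_r/k_1)(1 − D₀(k_r−k_1)/(k_1 L₀))]
= [1/(0.894−0.179)] ln[(0.894/0.179)(1 − 0.818×0.7150/(0.179×36.2))]
= (1/0.7150) ln[4.994 × 0.9097] = 1.399 × ln(4.544) = 1.399 × 1.514 = 2.117 d.
D_c = (k_1/k_r) L₀ e^(−k_1 t_c) = (0.179/0.894) × 36.2 × e^(−0.179×2.117) = 0.2002 × 36.2 × 0.6846 = 4.962 mg/L.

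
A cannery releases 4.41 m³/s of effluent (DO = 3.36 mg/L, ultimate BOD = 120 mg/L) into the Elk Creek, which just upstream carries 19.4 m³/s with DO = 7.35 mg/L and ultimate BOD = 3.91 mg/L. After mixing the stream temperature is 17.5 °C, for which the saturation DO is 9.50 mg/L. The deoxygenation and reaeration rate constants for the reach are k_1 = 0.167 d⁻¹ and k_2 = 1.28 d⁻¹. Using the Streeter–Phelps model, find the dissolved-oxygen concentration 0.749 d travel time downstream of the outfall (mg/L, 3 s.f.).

Mixed DO = (19.4×7.35 + 4.41×3.36)/(19.4+4.41) = 157.4/23.81 = 6.611 mg/L.
Mixed L₀ = (19.4×3.91 + 4.41×120)/(23.81) = 605.1/23.81 = 25.41 mg/L.
Initial deficit D₀ = C_s − DO₀ = 9.50 − 6.611 = 2.889 mg/L.
D(0.749) = [0.167×25.41/(1.28−0.167)](e^(−0.167×0.749) − e^(−1.28×0.749)) + 2.889 e^(−1.28×0.749)
= 3.813 × (0.8824 − 0.3834) + 2.889 × 0.3834 = 3.010 mg/L.
DO = 9.50 − 3.010 = 6.490 mg/L.

DO ≈ 6.49 mg/L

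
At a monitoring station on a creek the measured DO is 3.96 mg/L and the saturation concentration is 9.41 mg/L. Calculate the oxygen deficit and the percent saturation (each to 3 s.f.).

D ≈ 5.45 mg/L; 42.1 % saturation

D = C_s − C = 9.41 − 3.96 = 5.45 mg/L.
% saturation = 3.96/9.41 × 100 = 42.1 %.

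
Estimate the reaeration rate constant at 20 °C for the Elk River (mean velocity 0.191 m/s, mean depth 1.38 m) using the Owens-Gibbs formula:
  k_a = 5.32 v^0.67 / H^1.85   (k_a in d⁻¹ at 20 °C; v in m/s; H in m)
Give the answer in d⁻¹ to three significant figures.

k_a = 5.32 × 0.191^0.67 / 1.38^1.85 = 5.32 × 0.3298 / 1.815 = 0.9670 d⁻¹.

k_a ≈ 0.967 d⁻¹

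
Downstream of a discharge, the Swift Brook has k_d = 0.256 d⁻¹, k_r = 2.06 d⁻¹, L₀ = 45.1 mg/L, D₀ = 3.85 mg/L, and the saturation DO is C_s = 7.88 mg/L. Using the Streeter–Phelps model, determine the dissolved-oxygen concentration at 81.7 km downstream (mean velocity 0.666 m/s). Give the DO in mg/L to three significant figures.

Travel time t = x/v = 81.7 km / (0.666 m/s) = 81700 m / 0.666 m/s = 122700 s = 1.420 d.
k_d L₀/(k_r−k_d) = 0.256×45.1/(2.06−0.256) = 11.55/1.804 = 6.400 mg/L.
e^(−k_d t) = e^(−0.256×1.420) = 0.6953; e^(−k_r t) = e^(−2.06×1.420) = 0.05367.
D = 6.400 × (0.6953 − 0.05367) + 3.85 × 0.05367 = 4.106 + 0.2066 = 4.313 mg/L.
DO = C_s − D = 7.88 − 4.313 = 3.567 mg/L.

DO ≈ 3.57 mg/L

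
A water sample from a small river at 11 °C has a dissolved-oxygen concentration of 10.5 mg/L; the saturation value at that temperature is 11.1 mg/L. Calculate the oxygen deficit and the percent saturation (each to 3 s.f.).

D ≈ 0.600 mg/L; 94.6 % saturation

D = C_s − C = 11.1 − 10.5 = 0.600 mg/L.
% saturation = 10.5/11.1 × 100 = 94.6 %.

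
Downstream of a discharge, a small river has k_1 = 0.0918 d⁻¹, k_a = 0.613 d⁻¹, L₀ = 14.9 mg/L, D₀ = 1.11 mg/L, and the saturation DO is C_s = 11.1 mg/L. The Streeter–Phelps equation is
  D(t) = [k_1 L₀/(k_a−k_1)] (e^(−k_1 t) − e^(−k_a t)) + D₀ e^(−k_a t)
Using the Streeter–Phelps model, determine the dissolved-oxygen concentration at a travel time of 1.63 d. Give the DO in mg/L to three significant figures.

DO ≈ 9.40 mg/L

k_1 L₀/(k_a−k_1) = 0.0918×14.9/(0.613−0.0918) = 1.368/0.5212 = 2.624 mg/L.
e^(−k_1 t) = e^(−0.0918×1.630) = 0.8610; e^(−k_a t) = e^(−0.613×1.630) = 0.3682.
D = 2.624 × (0.8610 − 0.3682) + 1.11 × 0.3682 = 1.293 + 0.4087 = 1.702 mg/L.
DO = C_s − D = 11.1 − 1.702 = 9.398 mg/L.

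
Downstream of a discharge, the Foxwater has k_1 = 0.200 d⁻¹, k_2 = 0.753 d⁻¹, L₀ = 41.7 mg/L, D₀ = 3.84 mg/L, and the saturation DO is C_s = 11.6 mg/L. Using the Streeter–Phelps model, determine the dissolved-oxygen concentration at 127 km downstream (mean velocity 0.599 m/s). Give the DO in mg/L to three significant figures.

DO ≈ 4.14 mg/L

Travel time t = x/v = 127 km / (0.599 m/s) = 127000 m / 0.599 m/s = 212000 s = 2.454 d.
k_1 L₀/(k_2−k_1) = 0.200×41.7/(0.753−0.200) = 8.340/0.5530 = 15.08 mg/L.
e^(−k_1 t) = e^(−0.200×2.454) = 0.6121; e^(−k_2 t) = e^(−0.753×2.454) = 0.1576.
D = 15.08 × (0.6121 − 0.1576) + 3.84 × 0.1576 = 6.855 + 0.6051 = 7.461 mg/L.
DO = C_s − D = 11.6 − 7.461 = 4.139 mg/L.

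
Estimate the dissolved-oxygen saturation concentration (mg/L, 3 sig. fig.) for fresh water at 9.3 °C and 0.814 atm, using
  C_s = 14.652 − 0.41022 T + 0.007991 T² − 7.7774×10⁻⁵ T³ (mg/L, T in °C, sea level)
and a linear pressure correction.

C_s ≈ 9.33 mg/L

At sea level: C_s = 14.652 − 0.41022×9.3 + 0.007991×9.3² − 7.7774×10⁻⁵×9.3³ = 11.47 mg/L.
Pressure correction: C_s' = 11.47 × 0.814 = 9.333 mg/L.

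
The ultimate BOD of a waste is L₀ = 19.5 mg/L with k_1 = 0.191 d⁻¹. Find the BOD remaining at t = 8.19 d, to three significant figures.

L ≈ 4.08 mg/L

L_t = L₀ e^(−k_1 t) = 19.5 × e^(−0.191×8.19) = 19.5 × 0.2092 = 4.080 mg/L.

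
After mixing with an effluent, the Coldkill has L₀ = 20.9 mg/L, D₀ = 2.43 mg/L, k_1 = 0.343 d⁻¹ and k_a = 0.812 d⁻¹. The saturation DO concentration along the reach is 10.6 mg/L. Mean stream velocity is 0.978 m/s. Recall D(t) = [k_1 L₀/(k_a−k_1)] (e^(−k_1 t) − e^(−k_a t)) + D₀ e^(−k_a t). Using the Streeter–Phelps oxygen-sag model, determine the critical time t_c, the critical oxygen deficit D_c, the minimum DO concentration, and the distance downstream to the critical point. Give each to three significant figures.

With k_a/k_1 = 2.367 and 1 − D₀(k_a−k_1)/(k_1 L₀) = 0.8410,
t_c = ln(2.367 × 0.8410) / (0.812 − 0.343) = ln(1.991) / 0.4690 = 0.6886/0.4690 = 1.468 d.
L(t_c) = L₀ e^(−k_1 t_c) = 20.9 × 0.6043 = 12.63 mg/L, and at the critical point k_a D_c = k_1 L, so D_c = (0.343/0.812) × 12.63 = 5.335 mg/L.
Minimum DO = C_s − D_c = 10.6 − 5.335 = 5.265 mg/L.
x_c = v t_c = 0.978 m/s × 1.468 d × 86400 s/d = 124100 m ≈ 124 km.

t_c ≈ 1.47 d; D_c ≈ 5.34 mg/L; min DO ≈ 5.26 mg/L; x_c ≈ 124 km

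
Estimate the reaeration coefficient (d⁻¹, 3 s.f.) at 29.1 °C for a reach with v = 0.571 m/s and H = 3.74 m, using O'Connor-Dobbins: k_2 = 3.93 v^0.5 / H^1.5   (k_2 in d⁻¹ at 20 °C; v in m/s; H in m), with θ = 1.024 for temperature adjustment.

k_2 ≈ 0.509 d⁻¹

k_2(20) = 3.93 × 0.571^0.5 / 3.74^1.5 = 3.93 × 0.7556 / 7.233 = 0.4106 d⁻¹.
k_2(29.1) = 0.4106 × 1.024^(29.1−20) = 0.4106 × 1.241 = 0.5095 d⁻¹.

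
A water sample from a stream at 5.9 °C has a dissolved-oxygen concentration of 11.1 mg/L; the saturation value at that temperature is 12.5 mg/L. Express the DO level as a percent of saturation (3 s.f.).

88.8 % saturation

% saturation = C/C_s × 100 = 11.1/12.5 × 100 = 88.8 %.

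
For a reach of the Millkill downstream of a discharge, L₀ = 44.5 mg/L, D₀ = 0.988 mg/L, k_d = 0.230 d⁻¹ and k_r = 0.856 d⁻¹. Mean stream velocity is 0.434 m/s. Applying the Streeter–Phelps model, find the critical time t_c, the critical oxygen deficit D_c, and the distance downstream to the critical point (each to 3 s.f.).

With k_r/k_d = 3.722 and 1 − D₀(k_r−k_d)/(k_d L₀) = 0.9396,
t_c = ln(3.722 × 0.9396) / (0.856 − 0.230) = ln(3.497) / 0.6260 = 1.252/0.6260 = 2.000 d.
L(t_c) = L₀ e^(−k_d t_c) = 44.5 × 0.6313 = 28.09 mg/L, and at the critical point k_r D_c = k_d L, so D_c = (0.230/0.856) × 28.09 = 7.549 mg/L.
x_c = v t_c = 0.434 m/s × 2.000 d × 86400 s/d = 74990 m ≈ 75.0 km.

t_c ≈ 2.00 d; D_c ≈ 7.55 mg/L; x_c ≈ 75.0 km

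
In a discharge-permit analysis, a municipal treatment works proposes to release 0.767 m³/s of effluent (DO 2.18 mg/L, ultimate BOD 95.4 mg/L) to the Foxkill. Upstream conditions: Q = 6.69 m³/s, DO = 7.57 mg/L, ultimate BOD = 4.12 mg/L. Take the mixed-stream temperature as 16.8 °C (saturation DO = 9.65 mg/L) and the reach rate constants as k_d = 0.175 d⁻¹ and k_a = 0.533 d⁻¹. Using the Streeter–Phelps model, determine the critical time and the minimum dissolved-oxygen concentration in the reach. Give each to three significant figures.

Mixed DO = (6.69×7.57 + 0.767×2.18)/(6.69+0.767) = 52.32/7.457 = 7.016 mg/L.
Mixed L₀ = (6.69×4.12 + 0.767×95.4)/(7.457) = 100.7/7.457 = 13.51 mg/L.
Initial deficit D₀ = C_s − DO₀ = 9.65 − 7.016 = 2.634 mg/L.
t_c = (1/0.3580) ln[(0.533/0.175)(1 − 2.634×0.3580/(0.175×13.51))] = 2.793 × ln(1.831) = 1.689 d.
D_c = (0.175/0.533) × 13.51 × e^(−0.175×1.689) = 0.3283 × 13.51 × 0.7441 = 3.300 mg/L.
Minimum DO = 9.65 − 3.300 = 6.350 mg/L.

t_c ≈ 1.69 d; minimum DO ≈ 6.35 mg/L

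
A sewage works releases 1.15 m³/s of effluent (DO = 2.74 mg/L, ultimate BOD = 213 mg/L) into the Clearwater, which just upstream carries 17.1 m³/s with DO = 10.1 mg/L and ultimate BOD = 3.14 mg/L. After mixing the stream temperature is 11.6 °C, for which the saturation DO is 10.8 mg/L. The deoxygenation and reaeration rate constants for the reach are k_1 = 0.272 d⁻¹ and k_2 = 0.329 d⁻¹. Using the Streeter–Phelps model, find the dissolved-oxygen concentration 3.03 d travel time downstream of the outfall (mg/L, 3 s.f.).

DO ≈ 4.94 mg/L

Mixed DO = (17.1×10.1 + 1.15×2.74)/(17.1+1.15) = 175.9/18.25 = 9.636 mg/L.
Mixed L₀ = (17.1×3.14 + 1.15×213)/(18.25) = 298.6/18.25 = 16.36 mg/L.
Initial deficit D₀ = C_s − DO₀ = 10.8 − 9.636 = 1.164 mg/L.
D(3.03) = [0.272×16.36/(0.329−0.272)](e^(−0.272×3.03) − e^(−0.329×3.03)) + 1.164 e^(−0.329×3.03)
= 78.09 × (0.4386 − 0.3690) + 1.164 × 0.3690 = 5.862 mg/L.
DO = 10.8 − 5.862 = 4.938 mg/L.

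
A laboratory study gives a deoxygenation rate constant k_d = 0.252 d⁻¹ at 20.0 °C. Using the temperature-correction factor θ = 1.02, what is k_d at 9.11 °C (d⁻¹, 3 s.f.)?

k_d ≈ 0.203 d⁻¹

k_d(T₂) = k_d(T₁) · θ^(T₂−T₁) = 0.252 × 1.02^(9.11−20.0)
= 0.252 × 1.02^-10.9 = 0.252 × 0.8060 = 0.2031 d⁻¹.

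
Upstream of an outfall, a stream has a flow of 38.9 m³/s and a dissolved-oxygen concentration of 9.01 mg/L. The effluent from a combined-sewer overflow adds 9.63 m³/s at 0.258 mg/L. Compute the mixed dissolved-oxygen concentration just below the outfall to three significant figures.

Flow-weighted mixing: C = (Q_r C_r + Q_w C_w)/(Q_r + Q_w)
= (38.9×9.01 + 9.63×0.258)/(38.9 + 9.63) = 353.0/48.53 = 7.273 mg/L.

7.27 mg/L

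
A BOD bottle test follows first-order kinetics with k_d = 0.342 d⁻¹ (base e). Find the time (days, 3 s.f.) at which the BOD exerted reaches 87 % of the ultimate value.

t ≈ 5.97 d

y/L₀ = 1 − e^(−k_d t) = 0.87 ⇒ e^(−k_d t) = 0.130
t = −ln(0.130) / 0.342 = 2.040 / 0.342 = 5.966 d.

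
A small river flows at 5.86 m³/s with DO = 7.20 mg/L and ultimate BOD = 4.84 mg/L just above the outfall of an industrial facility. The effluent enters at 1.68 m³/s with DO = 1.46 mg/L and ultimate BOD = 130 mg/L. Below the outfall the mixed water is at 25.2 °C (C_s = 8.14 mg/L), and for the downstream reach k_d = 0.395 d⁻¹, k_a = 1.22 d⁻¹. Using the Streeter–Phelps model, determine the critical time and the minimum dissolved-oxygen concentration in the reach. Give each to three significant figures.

Mixed DO = (5.86×7.20 + 1.68×1.46)/(5.86+1.68) = 44.64/7.540 = 5.921 mg/L.
Mixed L₀ = (5.86×4.84 + 1.68×130)/(7.540) = 246.8/7.540 = 32.73 mg/L.
Initial deficit D₀ = C_s − DO₀ = 8.14 − 5.921 = 2.219 mg/L.
t_c = (1/0.8250) ln[(1.22/0.395)(1 − 2.219×0.8250/(0.395×32.73))] = 1.212 × ln(2.651) = 1.182 d.
D_c = (0.395/1.22) × 32.73 × e^(−0.395×1.182) = 0.3238 × 32.73 × 0.6270 = 6.644 mg/L.
Minimum DO = 8.14 − 6.644 = 1.496 mg/L.

t_c ≈ 1.18 d; minimum DO ≈ 1.50 mg/L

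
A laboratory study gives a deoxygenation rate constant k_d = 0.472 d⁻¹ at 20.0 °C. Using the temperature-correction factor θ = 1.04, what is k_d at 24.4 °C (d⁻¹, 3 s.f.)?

k_d ≈ 0.561 d⁻¹

k_d(T₂) = k_d(T₁) · θ^(T₂−T₁) = 0.472 × 1.04^(24.4−20.0)
= 0.472 × 1.04^4.40 = 0.472 × 1.188 = 0.5609 d⁻¹.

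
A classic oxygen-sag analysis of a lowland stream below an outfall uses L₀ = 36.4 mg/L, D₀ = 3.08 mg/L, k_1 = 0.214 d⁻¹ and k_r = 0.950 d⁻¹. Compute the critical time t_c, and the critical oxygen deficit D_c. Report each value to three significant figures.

t_c ≈ 1.56 d; D_c ≈ 5.87 mg/L

With k_r/k_1 = 4.439 and 1 − D₀(k_r−k_1)/(k_1 L₀) = 0.7090,
t_c = ln(4.439 × 0.7090) / (0.950 − 0.214) = ln(3.147) / 0.7360 = 1.147/0.7360 = 1.558 d.
D_c = (k_1/k_r) L₀ e^(−k_1 t_c) = (0.214/0.950) × 36.4 × e^(−0.214×1.558) = 0.2253 × 36.4 × 0.7165 = 5.875 mg/L.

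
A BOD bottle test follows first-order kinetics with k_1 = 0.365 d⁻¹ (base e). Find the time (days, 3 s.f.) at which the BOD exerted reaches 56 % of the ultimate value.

y/L₀ = 1 − e^(−k_1 t) = 0.56 ⇒ e^(−k_1 t) = 0.440
t = −ln(0.440) / 0.365 = 0.8210 / 0.365 = 2.249 d.

t ≈ 2.25 d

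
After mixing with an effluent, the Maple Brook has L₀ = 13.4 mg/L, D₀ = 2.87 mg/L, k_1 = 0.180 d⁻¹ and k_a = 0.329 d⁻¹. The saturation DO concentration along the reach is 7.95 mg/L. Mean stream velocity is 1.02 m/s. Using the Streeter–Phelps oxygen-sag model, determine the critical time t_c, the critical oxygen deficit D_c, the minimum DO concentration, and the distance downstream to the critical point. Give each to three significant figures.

t_c ≈ 2.74 d; D_c ≈ 4.48 mg/L; min DO ≈ 3.47 mg/L; x_c ≈ 241 km

At the critical point dD/dt = 0, so k_1 L₀ e^(−k_1 t) = k_a D. Substituting D(t) from the Streeter–Phelps equation and solving for t gives
t_c = ln[(k_a/k_1)(1 − D₀(k_a−k_1)/(k_1 L₀))] / (k_a−k_1).
Here k_a−k_1 = 0.1490 d⁻¹ and 1 − D₀(k_a−k_1)/(k_1 L₀) = 1 − 2.87×0.1490/(0.180×13.4) = 0.8227, so
t_c = ln(1.828 × 0.8227) / 0.1490 = 0.4079 / 0.1490 = 2.738 d.
D_c = (k_1/k_a) L₀ e^(−k_1 t_c) = (0.180/0.329) × 13.4 × e^(−0.180×2.738) = 0.5471 × 13.4 × 0.6109 = 4.479 mg/L.
Minimum DO = C_s − D_c = 7.95 − 4.479 = 3.471 mg/L.
x_c = v t_c = 1.02 m/s × 2.738 d × 86400 s/d = 241300 m ≈ 241 km.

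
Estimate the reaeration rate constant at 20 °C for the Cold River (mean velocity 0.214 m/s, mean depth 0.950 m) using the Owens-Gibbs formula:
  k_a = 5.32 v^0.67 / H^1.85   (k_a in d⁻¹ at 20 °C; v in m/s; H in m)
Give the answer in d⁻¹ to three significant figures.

k_a = 5.32 × 0.214^0.67 / 0.950^1.85 = 5.32 × 0.3559 / 0.9095 = 2.082 d⁻¹.

k_a ≈ 2.08 d⁻¹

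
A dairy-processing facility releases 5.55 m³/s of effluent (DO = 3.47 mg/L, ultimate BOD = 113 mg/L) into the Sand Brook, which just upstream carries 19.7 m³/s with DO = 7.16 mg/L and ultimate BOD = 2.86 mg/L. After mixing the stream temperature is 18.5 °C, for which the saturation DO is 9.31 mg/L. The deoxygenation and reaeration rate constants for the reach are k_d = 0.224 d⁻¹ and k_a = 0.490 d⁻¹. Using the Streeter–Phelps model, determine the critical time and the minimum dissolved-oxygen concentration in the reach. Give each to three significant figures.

Mixed DO = (19.7×7.16 + 5.55×3.47)/(19.7+5.55) = 160.3/25.25 = 6.349 mg/L.
Mixed L₀ = (19.7×2.86 + 5.55×113)/(25.25) = 683.5/25.25 = 27.07 mg/L.
Initial deficit D₀ = C_s − DO₀ = 9.31 − 6.349 = 2.961 mg/L.
t_c = (1/0.2660) ln[(0.490/0.224)(1 − 2.961×0.2660/(0.224×27.07))] = 3.759 × ln(1.903) = 2.420 d.
D_c = (0.224/0.490) × 27.07 × e^(−0.224×2.420) = 0.4571 × 27.07 × 0.5816 = 7.197 mg/L.
Minimum DO = 9.31 − 7.197 = 2.113 mg/L.

t_c ≈ 2.42 d; minimum DO ≈ 2.11 mg/L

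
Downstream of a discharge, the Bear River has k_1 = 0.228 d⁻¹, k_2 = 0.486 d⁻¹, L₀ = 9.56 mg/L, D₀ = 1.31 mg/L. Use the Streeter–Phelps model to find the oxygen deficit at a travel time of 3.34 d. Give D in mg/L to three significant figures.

k_1 L₀/(k_2−k_1) = 0.228×9.56/(0.486−0.228) = 2.180/0.2580 = 8.448 mg/L.
e^(−k_1 t) = e^(−0.228×3.340) = 0.4670; e^(−k_2 t) = e^(−0.486×3.340) = 0.1973.
D = 8.448 × (0.4670 − 0.1973) + 1.31 × 0.1973 = 2.279 + 0.2584 = 2.537 mg/L.

D ≈ 2.54 mg/L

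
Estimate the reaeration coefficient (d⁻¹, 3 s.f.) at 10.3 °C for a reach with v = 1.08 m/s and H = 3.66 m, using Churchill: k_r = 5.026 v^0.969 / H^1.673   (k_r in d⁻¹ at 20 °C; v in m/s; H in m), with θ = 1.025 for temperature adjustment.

k_r(20) = 5.026 × 1.08^0.969 / 3.66^1.673 = 5.026 × 1.077 / 8.764 = 0.6179 d⁻¹.
k_r(10.3) = 0.6179 × 1.025^(10.3−20) = 0.6179 × 0.7870 = 0.4863 d⁻¹.

k_r ≈ 0.486 d⁻¹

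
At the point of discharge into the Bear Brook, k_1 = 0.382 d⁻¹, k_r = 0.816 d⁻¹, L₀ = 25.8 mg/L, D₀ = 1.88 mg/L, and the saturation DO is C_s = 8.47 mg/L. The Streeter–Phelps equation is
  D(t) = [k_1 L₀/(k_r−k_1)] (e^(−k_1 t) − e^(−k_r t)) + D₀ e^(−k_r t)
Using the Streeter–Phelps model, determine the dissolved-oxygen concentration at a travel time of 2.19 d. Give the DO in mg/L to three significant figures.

k_1 L₀/(k_r−k_1) = 0.382×25.8/(0.816−0.382) = 9.856/0.4340 = 22.71 mg/L.
e^(−k_1 t) = e^(−0.382×2.190) = 0.4332; e^(−k_r t) = e^(−0.816×2.190) = 0.1675.
D = 22.71 × (0.4332 − 0.1675) + 1.88 × 0.1675 = 6.034 + 0.3148 = 6.349 mg/L.
DO = C_s − D = 8.47 − 6.349 = 2.121 mg/L.

DO ≈ 2.12 mg/L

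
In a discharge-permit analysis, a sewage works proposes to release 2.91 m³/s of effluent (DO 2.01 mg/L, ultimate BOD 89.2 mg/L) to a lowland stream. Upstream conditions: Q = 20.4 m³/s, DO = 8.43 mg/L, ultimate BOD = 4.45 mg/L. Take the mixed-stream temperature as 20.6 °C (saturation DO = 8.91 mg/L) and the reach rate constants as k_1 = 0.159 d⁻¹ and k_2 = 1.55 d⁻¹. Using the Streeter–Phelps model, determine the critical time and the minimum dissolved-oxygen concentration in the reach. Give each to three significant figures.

t_c ≈ 0.652 d; minimum DO ≈ 7.52 mg/L

Mixed DO = (20.4×8.43 + 2.91×2.01)/(20.4+2.91) = 177.8/23.31 = 7.629 mg/L.
Mixed L₀ = (20.4×4.45 + 2.91×89.2)/(23.31) = 350.4/23.31 = 15.03 mg/L.
Initial deficit D₀ = C_s − DO₀ = 8.91 − 7.629 = 1.281 mg/L.
t_c = (1/1.391) ln[(1.55/0.159)(1 − 1.281×1.391/(0.159×15.03))] = 0.7189 × ln(2.477) = 0.6521 d.
D_c = (0.159/1.55) × 15.03 × e^(−0.159×0.6521) = 0.1026 × 15.03 × 0.9015 = 1.390 mg/L.
Minimum DO = 8.91 − 1.390 = 7.520 mg/L.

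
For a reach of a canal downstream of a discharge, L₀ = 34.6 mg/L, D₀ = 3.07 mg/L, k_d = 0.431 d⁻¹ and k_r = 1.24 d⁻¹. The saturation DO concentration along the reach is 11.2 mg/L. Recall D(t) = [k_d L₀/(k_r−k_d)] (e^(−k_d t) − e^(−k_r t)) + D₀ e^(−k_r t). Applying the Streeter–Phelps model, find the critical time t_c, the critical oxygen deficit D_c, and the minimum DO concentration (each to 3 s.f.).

With k_r/k_d = 2.877 and 1 − D₀(k_r−k_d)/(k_d L₀) = 0.8335,
t_c = ln(2.877 × 0.8335) / (1.24 − 0.431) = ln(2.398) / 0.8090 = 0.8746/0.8090 = 1.081 d.
L(t_c) = L₀ e^(−k_d t_c) = 34.6 × 0.6275 = 21.71 mg/L, and at the critical point k_r D_c = k_d L, so D_c = (0.431/1.24) × 21.71 = 7.547 mg/L.
Minimum DO = C_s − D_c = 11.2 − 7.547 = 3.653 mg/L.

t_c ≈ 1.08 d; D_c ≈ 7.55 mg/L; min DO ≈ 3.65 mg/L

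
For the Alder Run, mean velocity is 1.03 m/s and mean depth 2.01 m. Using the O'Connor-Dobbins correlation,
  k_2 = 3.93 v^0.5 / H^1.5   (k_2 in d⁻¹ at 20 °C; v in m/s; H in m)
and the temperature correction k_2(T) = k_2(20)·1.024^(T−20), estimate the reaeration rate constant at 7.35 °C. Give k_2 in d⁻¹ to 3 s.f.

k_2 ≈ 1.04 d⁻¹

k_2(20) = 3.93 × 1.03^0.5 / 2.01^1.5 = 3.93 × 1.015 / 2.850 = 1.400 d⁻¹.
k_2(7.35) = 1.400 × 1.024^(7.35−20) = 1.400 × 0.7408 = 1.037 d⁻¹.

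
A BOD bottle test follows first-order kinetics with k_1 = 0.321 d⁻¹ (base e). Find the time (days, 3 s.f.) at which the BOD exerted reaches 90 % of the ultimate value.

y/L₀ = 1 − e^(−k_1 t) = 0.90 ⇒ e^(−k_1 t) = 0.100
t = −ln(0.100) / 0.321 = 2.303 / 0.321 = 7.173 d.

t ≈ 7.17 d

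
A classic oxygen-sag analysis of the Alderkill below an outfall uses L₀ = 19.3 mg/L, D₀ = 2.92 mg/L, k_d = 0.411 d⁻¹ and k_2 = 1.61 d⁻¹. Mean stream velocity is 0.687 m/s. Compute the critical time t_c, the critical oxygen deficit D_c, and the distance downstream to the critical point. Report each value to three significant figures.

t_c = [1/(k_2−k_d)] ln[(k_2/k_d)(1 − D₀(k_2−k_d)/(k_d L₀))]
= [1/(1.61−0.411)] ln[(1.61/0.411)(1 − 2.92×1.199/(0.411×19.3))]
= (1/1.199) ln[3.917 × 0.5586] = 0.8340 × ln(2.188) = 0.8340 × 0.7831 = 0.6532 d.
L(t_c) = L₀ e^(−k_d t_c) = 19.3 × 0.7646 = 14.76 mg/L, and at the critical point k_2 D_c = k_d L, so D_c = (0.411/1.61) × 14.76 = 3.767 mg/L.
x_c = v t_c = 0.687 m/s × 0.6532 d × 86400 s/d = 38770 m ≈ 38.8 km.

t_c ≈ 0.653 d; D_c ≈ 3.77 mg/L; x_c ≈ 38.8 km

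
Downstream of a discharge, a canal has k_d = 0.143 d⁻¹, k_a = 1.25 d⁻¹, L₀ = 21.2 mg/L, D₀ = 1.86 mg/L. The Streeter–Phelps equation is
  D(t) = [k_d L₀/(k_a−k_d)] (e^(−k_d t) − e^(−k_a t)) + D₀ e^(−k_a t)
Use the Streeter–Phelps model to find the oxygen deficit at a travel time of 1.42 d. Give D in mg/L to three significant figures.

k_d L₀/(k_a−k_d) = 0.143×21.2/(1.25−0.143) = 3.032/1.107 = 2.739 mg/L.
e^(−k_d t) = e^(−0.143×1.420) = 0.8162; e^(−k_a t) = e^(−1.25×1.420) = 0.1695.
D = 2.739 × (0.8162 − 0.1695) + 1.86 × 0.1695 = 1.771 + 0.3152 = 2.086 mg/L.

D ≈ 2.09 mg/L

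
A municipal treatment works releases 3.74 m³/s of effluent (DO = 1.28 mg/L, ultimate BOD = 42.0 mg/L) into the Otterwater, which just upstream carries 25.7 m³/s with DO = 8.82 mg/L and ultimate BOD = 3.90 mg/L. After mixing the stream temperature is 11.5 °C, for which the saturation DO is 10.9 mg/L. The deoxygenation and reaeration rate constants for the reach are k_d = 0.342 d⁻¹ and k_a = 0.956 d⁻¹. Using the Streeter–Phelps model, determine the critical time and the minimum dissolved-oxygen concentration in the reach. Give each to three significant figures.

Mixed DO = (25.7×8.82 + 3.74×1.28)/(25.7+3.74) = 231.5/29.44 = 7.862 mg/L.
Mixed L₀ = (25.7×3.90 + 3.74×42.0)/(29.44) = 257.3/29.44 = 8.740 mg/L.
Initial deficit D₀ = C_s − DO₀ = 10.9 − 7.862 = 3.038 mg/L.
t_c = (1/0.6140) ln[(0.956/0.342)(1 − 3.038×0.6140/(0.342×8.740))] = 1.629 × ln(1.051) = 0.08103 d.
D_c = (0.342/0.956) × 8.740 × e^(−0.342×0.08103) = 0.3577 × 8.740 × 0.9727 = 3.041 mg/L.
Minimum DO = 10.9 − 3.041 = 7.859 mg/L.

t_c ≈ 0.0810 d; minimum DO ≈ 7.86 mg/L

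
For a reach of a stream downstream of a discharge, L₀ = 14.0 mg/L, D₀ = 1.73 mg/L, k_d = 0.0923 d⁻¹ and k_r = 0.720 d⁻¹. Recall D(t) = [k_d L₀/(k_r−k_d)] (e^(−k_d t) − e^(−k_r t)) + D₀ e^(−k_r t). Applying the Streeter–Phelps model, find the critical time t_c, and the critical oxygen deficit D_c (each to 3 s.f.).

t_c = [1/(k_r−k_d)] ln[(k_r/k_d)(1 − D₀(k_r−k_d)/(k_d L₀))]
= [1/(0.720−0.0923)] ln[(0.720/0.0923)(1 − 1.73×0.6277/(0.0923×14.0))]
= (1/0.6277) ln[7.801 × 0.1596] = 1.593 × ln(1.245) = 1.593 × 0.2193 = 0.3494 d.
L(t_c) = L₀ e^(−k_d t_c) = 14.0 × 0.9683 = 13.56 mg/L, and at the critical point k_r D_c = k_d L, so D_c = (0.0923/0.720) × 13.56 = 1.738 mg/L.

t_c ≈ 0.349 d; D_c ≈ 1.74 mg/L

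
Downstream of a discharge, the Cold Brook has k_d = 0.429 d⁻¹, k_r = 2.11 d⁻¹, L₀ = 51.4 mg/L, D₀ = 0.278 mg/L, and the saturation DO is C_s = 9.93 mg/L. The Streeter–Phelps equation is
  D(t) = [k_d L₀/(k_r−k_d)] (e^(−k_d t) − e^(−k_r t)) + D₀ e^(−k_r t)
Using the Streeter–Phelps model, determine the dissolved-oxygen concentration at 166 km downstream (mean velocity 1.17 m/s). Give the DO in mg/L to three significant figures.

Travel time t = x/v = 166 km / (1.17 m/s) = 166000 m / 1.17 m/s = 141900 s = 1.642 d.
k_d L₀/(k_r−k_d) = 0.429×51.4/(2.11−0.429) = 22.05/1.681 = 13.12 mg/L.
e^(−k_d t) = e^(−0.429×1.642) = 0.4944; e^(−k_r t) = e^(−2.11×1.642) = 0.03128.
D = 13.12 × (0.4944 − 0.03128) + 0.278 × 0.03128 = 6.075 + 0.008695 = 6.083 mg/L.
DO = C_s − D = 9.93 − 6.083 = 3.847 mg/L.

DO ≈ 3.85 mg/L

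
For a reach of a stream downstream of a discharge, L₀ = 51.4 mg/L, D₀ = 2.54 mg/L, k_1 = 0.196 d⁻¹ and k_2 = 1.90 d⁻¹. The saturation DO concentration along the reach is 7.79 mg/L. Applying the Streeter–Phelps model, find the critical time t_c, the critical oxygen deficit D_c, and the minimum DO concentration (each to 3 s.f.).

t_c ≈ 1.00 d; D_c ≈ 4.36 mg/L; min DO ≈ 3.43 mg/L

At the critical point dD/dt = 0, so k_1 L₀ e^(−k_1 t) = k_2 D. Substituting D(t) from the Streeter–Phelps equation and solving for t gives
t_c = ln[(k_2/k_1)(1 − D₀(k_2−k_1)/(k_1 L₀))] / (k_2−k_1).
Here k_2−k_1 = 1.704 d⁻¹ and 1 − D₀(k_2−k_1)/(k_1 L₀) = 1 − 2.54×1.704/(0.196×51.4) = 0.5704, so
t_c = ln(9.694 × 0.5704) / 1.704 = 1.710 / 1.704 = 1.004 d.
L(t_c) = L₀ e^(−k_1 t_c) = 51.4 × 0.8214 = 42.22 mg/L, and at the critical point k_2 D_c = k_1 L, so D_c = (0.196/1.90) × 42.22 = 4.356 mg/L.
Minimum DO = C_s − D_c = 7.79 − 4.356 = 3.434 mg/L.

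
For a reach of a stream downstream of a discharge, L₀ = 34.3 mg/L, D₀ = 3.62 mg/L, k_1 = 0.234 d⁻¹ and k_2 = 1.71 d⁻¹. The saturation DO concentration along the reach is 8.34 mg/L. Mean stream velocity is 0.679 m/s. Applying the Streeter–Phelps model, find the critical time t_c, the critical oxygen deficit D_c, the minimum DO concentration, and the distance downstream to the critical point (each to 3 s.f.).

With k_2/k_1 = 7.308 and 1 − D₀(k_2−k_1)/(k_1 L₀) = 0.3343,
t_c = ln(7.308 × 0.3343) / (1.71 − 0.234) = ln(2.443) / 1.476 = 0.8932/1.476 = 0.6051 d.
L(t_c) = L₀ e^(−k_1 t_c) = 34.3 × 0.8680 = 29.77 mg/L, and at the critical point k_2 D_c = k_1 L, so D_c = (0.234/1.71) × 29.77 = 4.074 mg/L.
Minimum DO = C_s − D_c = 8.34 − 4.074 = 4.266 mg/L.
x_c = v t_c = 0.679 m/s × 0.6051 d × 86400 s/d = 35500 m ≈ 35.5 km.

t_c ≈ 0.605 d; D_c ≈ 4.07 mg/L; min DO ≈ 4.27 mg/L; x_c ≈ 35.5 km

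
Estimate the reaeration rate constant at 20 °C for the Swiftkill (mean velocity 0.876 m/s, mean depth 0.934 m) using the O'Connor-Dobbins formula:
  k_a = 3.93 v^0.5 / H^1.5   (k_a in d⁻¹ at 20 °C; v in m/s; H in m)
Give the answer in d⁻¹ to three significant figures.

k_a = 3.93 × 0.876^0.5 / 0.934^1.5 = 3.93 × 0.9359 / 0.9027 = 4.075 d⁻¹.

k_a ≈ 4.07 d⁻¹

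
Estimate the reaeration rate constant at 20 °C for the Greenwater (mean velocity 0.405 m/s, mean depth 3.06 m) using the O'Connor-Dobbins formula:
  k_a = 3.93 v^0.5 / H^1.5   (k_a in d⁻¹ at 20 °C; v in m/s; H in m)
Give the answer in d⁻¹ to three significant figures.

k_a ≈ 0.467 d⁻¹

k_a = 3.93 × 0.405^0.5 / 3.06^1.5 = 3.93 × 0.6364 / 5.353 = 0.4672 d⁻¹.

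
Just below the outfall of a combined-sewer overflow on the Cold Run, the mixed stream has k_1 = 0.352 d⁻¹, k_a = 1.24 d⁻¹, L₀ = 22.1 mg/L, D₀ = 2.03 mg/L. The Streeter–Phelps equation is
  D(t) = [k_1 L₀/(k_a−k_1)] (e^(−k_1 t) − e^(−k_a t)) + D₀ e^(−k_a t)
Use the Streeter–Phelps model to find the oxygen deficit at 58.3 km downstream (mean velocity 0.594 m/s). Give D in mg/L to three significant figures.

D ≈ 4.23 mg/L

Travel time t = x/v = 58.3 km / (0.594 m/s) = 58300 m / 0.594 m/s = 98150 s = 1.136 d.
k_1 L₀/(k_a−k_1) = 0.352×22.1/(1.24−0.352) = 7.779/0.8880 = 8.760 mg/L.
e^(−k_1 t) = e^(−0.352×1.136) = 0.6704; e^(−k_a t) = e^(−1.24×1.136) = 0.2445.
D = 8.760 × (0.6704 − 0.2445) + 2.03 × 0.2445 = 3.731 + 0.4963 = 4.228 mg/L.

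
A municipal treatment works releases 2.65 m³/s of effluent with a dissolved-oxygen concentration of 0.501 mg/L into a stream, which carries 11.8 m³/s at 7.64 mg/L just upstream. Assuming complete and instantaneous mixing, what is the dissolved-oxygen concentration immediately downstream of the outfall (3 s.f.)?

6.33 mg/L

Flow-weighted mixing: C = (Q_r C_r + Q_w C_w)/(Q_r + Q_w)
= (11.8×7.64 + 2.65×0.501)/(11.8 + 2.65) = 91.48/14.45 = 6.331 mg/L.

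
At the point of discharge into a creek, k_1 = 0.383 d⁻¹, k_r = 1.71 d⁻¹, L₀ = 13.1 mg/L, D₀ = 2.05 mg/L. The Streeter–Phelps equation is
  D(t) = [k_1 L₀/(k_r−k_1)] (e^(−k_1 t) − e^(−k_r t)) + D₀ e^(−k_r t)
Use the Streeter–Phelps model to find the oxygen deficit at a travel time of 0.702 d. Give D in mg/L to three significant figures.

k_1 L₀/(k_r−k_1) = 0.383×13.1/(1.71−0.383) = 5.017/1.327 = 3.781 mg/L.
e^(−k_1 t) = e^(−0.383×0.7020) = 0.7642; e^(−k_r t) = e^(−1.71×0.7020) = 0.3011.
D = 3.781 × (0.7642 − 0.3011) + 2.05 × 0.3011 = 1.751 + 0.6172 = 2.368 mg/L.

D ≈ 2.37 mg/L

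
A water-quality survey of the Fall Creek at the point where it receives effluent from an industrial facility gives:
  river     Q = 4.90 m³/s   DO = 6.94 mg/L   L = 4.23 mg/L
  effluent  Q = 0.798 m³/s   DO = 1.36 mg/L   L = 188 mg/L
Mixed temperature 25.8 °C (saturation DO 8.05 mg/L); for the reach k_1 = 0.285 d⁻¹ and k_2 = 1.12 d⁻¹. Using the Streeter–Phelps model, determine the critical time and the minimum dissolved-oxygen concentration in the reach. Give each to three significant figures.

t_c ≈ 1.39 d; minimum DO ≈ 2.92 mg/L

Mixed DO = (4.90×6.94 + 0.798×1.36)/(4.90+0.798) = 35.09/5.698 = 6.159 mg/L.
Mixed L₀ = (4.90×4.23 + 0.798×188)/(5.698) = 170.8/5.698 = 29.97 mg/L.
Initial deficit D₀ = C_s − DO₀ = 8.05 − 6.159 = 1.891 mg/L.
t_c = (1/0.8350) ln[(1.12/0.285)(1 − 1.891×0.8350/(0.285×29.97))] = 1.198 × ln(3.203) = 1.394 d.
D_c = (0.285/1.12) × 29.97 × e^(−0.285×1.394) = 0.2545 × 29.97 × 0.6721 = 5.125 mg/L.
Minimum DO = 8.05 − 5.125 = 2.925 mg/L.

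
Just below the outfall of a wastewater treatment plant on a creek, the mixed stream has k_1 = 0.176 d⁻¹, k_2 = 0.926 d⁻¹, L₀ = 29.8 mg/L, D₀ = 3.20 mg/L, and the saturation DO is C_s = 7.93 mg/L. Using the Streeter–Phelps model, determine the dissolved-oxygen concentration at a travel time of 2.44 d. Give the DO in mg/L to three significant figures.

DO ≈ 3.77 mg/L

k_1 L₀/(k_2−k_1) = 0.176×29.8/(0.926−0.176) = 5.245/0.7500 = 6.993 mg/L.
e^(−k_1 t) = e^(−0.176×2.440) = 0.6509; e^(−k_2 t) = e^(−0.926×2.440) = 0.1044.
D = 6.993 × (0.6509 − 0.1044) + 3.20 × 0.1044 = 3.821 + 0.3341 = 4.156 mg/L.
DO = C_s − D = 7.93 − 4.156 = 3.774 mg/L.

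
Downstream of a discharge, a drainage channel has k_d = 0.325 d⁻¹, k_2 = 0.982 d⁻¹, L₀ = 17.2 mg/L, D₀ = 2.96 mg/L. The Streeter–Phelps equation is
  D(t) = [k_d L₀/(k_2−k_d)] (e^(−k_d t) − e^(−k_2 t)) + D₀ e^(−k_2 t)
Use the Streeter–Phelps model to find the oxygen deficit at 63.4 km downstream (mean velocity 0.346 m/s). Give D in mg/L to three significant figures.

Travel time t = x/v = 63.4 km / (0.346 m/s) = 63400 m / 0.346 m/s = 183200 s = 2.121 d.
k_d L₀/(k_2−k_d) = 0.325×17.2/(0.982−0.325) = 5.590/0.6570 = 8.508 mg/L.
e^(−k_d t) = e^(−0.325×2.121) = 0.5019; e^(−k_2 t) = e^(−0.982×2.121) = 0.1246.
D = 8.508 × (0.5019 − 0.1246) + 2.96 × 0.1246 = 3.211 + 0.3688 = 3.579 mg/L.

D ≈ 3.58 mg/L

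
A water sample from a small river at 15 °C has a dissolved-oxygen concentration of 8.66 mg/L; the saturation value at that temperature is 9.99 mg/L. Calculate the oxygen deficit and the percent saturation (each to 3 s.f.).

D ≈ 1.33 mg/L; 86.7 % saturation

D = C_s − C = 9.99 − 8.66 = 1.33 mg/L.
% saturation = 8.66/9.99 × 100 = 86.7 %.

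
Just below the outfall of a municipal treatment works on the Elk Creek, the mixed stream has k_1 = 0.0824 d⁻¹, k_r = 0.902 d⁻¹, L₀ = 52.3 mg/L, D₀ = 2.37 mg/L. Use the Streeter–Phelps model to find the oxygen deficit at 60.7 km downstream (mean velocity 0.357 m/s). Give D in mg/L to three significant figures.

D ≈ 3.98 mg/L

Travel time t = x/v = 60.7 km / (0.357 m/s) = 60700 m / 0.357 m/s = 170000 s = 1.968 d.
k_1 L₀/(k_r−k_1) = 0.0824×52.3/(0.902−0.0824) = 4.310/0.8196 = 5.258 mg/L.
e^(−k_1 t) = e^(−0.0824×1.968) = 0.8503; e^(−k_r t) = e^(−0.902×1.968) = 0.1695.
D = 5.258 × (0.8503 − 0.1695) + 2.37 × 0.1695 = 3.580 + 0.4017 = 3.982 mg/L.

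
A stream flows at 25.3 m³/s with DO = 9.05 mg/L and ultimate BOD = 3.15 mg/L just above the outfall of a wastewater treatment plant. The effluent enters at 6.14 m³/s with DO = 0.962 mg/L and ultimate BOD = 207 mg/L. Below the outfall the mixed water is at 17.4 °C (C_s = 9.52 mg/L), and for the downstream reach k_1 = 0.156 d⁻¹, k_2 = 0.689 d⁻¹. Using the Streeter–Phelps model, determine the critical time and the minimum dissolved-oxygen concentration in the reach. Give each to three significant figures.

Mixed DO = (25.3×9.05 + 6.14×0.962)/(25.3+6.14) = 234.9/31.44 = 7.470 mg/L.
Mixed L₀ = (25.3×3.15 + 6.14×207)/(31.44) = 1351/31.44 = 42.96 mg/L.
Initial deficit D₀ = C_s − DO₀ = 9.52 − 7.470 = 2.050 mg/L.
t_c = (1/0.5330) ln[(0.689/0.156)(1 − 2.050×0.5330/(0.156×42.96))] = 1.876 × ln(3.697) = 2.453 d.
D_c = (0.156/0.689) × 42.96 × e^(−0.156×2.453) = 0.2264 × 42.96 × 0.6820 = 6.634 mg/L.
Minimum DO = 9.52 − 6.634 = 2.886 mg/L.

t_c ≈ 2.45 d; minimum DO ≈ 2.89 mg/L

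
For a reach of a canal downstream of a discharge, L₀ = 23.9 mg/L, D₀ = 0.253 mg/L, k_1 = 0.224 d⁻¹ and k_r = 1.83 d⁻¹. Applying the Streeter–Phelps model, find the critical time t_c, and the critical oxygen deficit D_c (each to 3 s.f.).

t_c = [1/(k_r−k_1)] ln[(k_r/k_1)(1 − D₀(k_r−k_1)/(k_1 L₀))]
= [1/(1.83−0.224)] ln[(1.83/0.224)(1 − 0.253×1.606/(0.224×23.9))]
= (1/1.606) ln[8.170 × 0.9241] = 0.6227 × ln(7.550) = 0.6227 × 2.021 = 1.259 d.
D_c = (k_1/k_r) L₀ e^(−k_1 t_c) = (0.224/1.83) × 23.9 × e^(−0.224×1.259) = 0.1224 × 23.9 × 0.7543 = 2.207 mg/L.

t_c ≈ 1.26 d; D_c ≈ 2.21 mg/L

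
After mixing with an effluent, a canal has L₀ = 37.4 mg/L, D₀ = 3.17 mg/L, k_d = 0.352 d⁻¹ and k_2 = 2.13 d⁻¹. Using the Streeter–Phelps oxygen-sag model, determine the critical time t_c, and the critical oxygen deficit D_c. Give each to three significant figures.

With k_2/k_d = 6.051 and 1 − D₀(k_2−k_d)/(k_d L₀) = 0.5719,
t_c = ln(6.051 × 0.5719) / (2.13 − 0.352) = ln(3.460) / 1.778 = 1.241/1.778 = 0.6982 d.
L(t_c) = L₀ e^(−k_d t_c) = 37.4 × 0.7821 = 29.25 mg/L, and at the critical point k_2 D_c = k_d L, so D_c = (0.352/2.13) × 29.25 = 4.834 mg/L.

t_c ≈ 0.698 d; D_c ≈ 4.83 mg/L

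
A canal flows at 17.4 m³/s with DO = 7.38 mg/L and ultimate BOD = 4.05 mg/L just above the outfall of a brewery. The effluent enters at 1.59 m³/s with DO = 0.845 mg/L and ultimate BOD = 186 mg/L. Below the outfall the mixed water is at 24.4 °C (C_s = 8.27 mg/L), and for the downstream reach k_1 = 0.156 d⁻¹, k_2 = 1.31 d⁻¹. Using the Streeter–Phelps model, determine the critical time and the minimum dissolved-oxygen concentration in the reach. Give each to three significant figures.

t_c ≈ 1.15 d; minimum DO ≈ 6.35 mg/L

Mixed DO = (17.4×7.38 + 1.59×0.845)/(17.4+1.59) = 129.8/18.99 = 6.833 mg/L.
Mixed L₀ = (17.4×4.05 + 1.59×186)/(18.99) = 366.2/18.99 = 19.28 mg/L.
Initial deficit D₀ = C_s − DO₀ = 8.27 − 6.833 = 1.437 mg/L.
t_c = (1/1.154) ln[(1.31/0.156)(1 − 1.437×1.154/(0.156×19.28))] = 0.8666 × ln(3.768) = 1.150 d.
D_c = (0.156/1.31) × 19.28 × e^(−0.156×1.150) = 0.1191 × 19.28 × 0.8358 = 1.919 mg/L.
Minimum DO = 8.27 − 1.919 = 6.351 mg/L.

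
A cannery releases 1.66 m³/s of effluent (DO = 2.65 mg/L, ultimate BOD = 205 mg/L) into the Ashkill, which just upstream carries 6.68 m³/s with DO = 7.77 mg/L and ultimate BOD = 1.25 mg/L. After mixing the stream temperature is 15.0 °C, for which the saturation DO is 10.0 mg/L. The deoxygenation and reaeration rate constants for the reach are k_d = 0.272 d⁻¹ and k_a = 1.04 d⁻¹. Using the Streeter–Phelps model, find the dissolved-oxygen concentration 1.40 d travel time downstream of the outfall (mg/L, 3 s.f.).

DO ≈ 2.58 mg/L

Mixed DO = (6.68×7.77 + 1.66×2.65)/(6.68+1.66) = 56.30/8.340 = 6.751 mg/L.
Mixed L₀ = (6.68×1.25 + 1.66×205)/(8.340) = 348.7/8.340 = 41.80 mg/L.
Initial deficit D₀ = C_s − DO₀ = 10.0 − 6.751 = 3.249 mg/L.
D(1.40) = [0.272×41.80/(1.04−0.272)](e^(−0.272×1.40) − e^(−1.04×1.40)) + 3.249 e^(−1.04×1.40)
= 14.81 × (0.6833 − 0.2332) + 3.249 × 0.2332 = 7.422 mg/L.
DO = 10.0 − 7.422 = 2.578 mg/L.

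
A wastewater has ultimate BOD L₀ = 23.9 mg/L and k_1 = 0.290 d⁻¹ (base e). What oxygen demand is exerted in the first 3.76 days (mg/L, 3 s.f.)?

y ≈ 15.9 mg/L

y_t = L₀(1 − e^(−k_1 t)) = 23.9 × (1 − e^(−0.290×3.76))
= 23.9 × (1 − 0.3361) = 23.9 × 0.6639 = 15.87 mg/L.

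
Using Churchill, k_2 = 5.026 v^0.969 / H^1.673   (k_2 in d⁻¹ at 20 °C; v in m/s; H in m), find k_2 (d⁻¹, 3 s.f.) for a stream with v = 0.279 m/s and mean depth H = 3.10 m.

k_2 ≈ 0.220 d⁻¹

k_2 = 5.026 × 0.279^0.969 / 3.10^1.673 = 5.026 × 0.2903 / 6.638 = 0.2198 d⁻¹.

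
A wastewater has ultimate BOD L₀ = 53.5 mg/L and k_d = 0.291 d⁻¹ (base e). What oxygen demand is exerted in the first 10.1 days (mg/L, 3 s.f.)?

y_t = L₀(1 − e^(−k_d t)) = 53.5 × (1 − e^(−0.291×10.1))
= 53.5 × (1 − 0.05291) = 53.5 × 0.9471 = 50.67 mg/L.

y ≈ 50.7 mg/L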